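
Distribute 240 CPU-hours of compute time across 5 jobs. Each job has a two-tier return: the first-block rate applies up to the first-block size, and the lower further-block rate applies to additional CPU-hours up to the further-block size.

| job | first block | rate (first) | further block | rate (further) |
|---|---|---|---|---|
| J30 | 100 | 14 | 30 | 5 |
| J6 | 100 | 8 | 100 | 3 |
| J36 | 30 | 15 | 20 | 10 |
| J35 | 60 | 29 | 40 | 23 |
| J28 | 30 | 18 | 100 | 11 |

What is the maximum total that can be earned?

Order all 10 blocks by rate: J35/T1 29 > J35/T2 23 > J28/T1 18 > J36/T1 15 > J30/T1 14 > J28/T2 11 > J36/T2 10 > J6/T1 8 > J30/T2 5 > J6/T2 3.
J35 T1 at 29: fill all 60 ; 180 left.
J35 T2 at 23: fill all 40 ; 140 left.
J28/T1 (18): +30 ; 110 left.
J36 T1 at 15: fill all 30 ; 80 left.
J30 T1 at 14: only 80 left, fill 80.
Total = 29×60 + 23×40 + 18×30 + 15×30 + 14×80 = 4770.

4770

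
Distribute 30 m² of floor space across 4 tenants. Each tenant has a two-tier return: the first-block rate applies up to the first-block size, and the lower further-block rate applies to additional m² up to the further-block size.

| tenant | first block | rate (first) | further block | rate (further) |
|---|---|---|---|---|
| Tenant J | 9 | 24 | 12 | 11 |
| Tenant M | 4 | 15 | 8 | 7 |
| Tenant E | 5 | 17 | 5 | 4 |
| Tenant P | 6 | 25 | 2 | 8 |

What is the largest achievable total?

Rank every tier by rate: Tenant P/first 25 > Tenant J/first 24 > Tenant E/first 17 > Tenant M/first 15 > Tenant J/second 11 > Tenant P/second 8 > Tenant M/second 7 > Tenant E/second 4.
Tenant P/first (25): +6 → 24 left.
Fill Tenant J first block (9 at 24) → 15 left.
Tenant E first at 17: fill all 5 → 10 left.
Tenant M/first (15): +4 → 6 left.
Tenant J second at 11: only 6 left, fill 6.
Total = 25×6 + 24×9 + 17×5 + 15×4 + 11×6 = 577.

577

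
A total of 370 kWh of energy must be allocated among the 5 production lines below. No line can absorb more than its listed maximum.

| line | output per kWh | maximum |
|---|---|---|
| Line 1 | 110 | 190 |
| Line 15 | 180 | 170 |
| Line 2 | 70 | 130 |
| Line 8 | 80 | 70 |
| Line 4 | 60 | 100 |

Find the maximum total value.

52300

Rank by output per kWh: Line 15 180 > Line 1 110 > Line 8 80 > Line 2 70 > Line 4 60.
Line 15: +170 to 170 (cap) ; 200 left.
Line 1 takes 190 to reach its cap of 190 ; 10 left.
Only 10 left; Line 8 takes them to reach 10.
Total = 110×190 + 180×170 + 80×10 = 52300.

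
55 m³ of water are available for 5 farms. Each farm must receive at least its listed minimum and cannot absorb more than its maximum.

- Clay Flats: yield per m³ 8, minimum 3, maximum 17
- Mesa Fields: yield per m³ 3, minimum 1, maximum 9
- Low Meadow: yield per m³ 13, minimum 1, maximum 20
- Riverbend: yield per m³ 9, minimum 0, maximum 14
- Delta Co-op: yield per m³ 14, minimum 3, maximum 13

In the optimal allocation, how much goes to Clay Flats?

7

Meeting every minimum uses 3+1+1+0+3 = 8 m³, leaving 47.
Highest yield per m³ first: Delta Co-op 14 > Low Meadow 13 > Riverbend 9 > Clay Flats 8 > Mesa Fields 3.
Delta Co-op takes 10 more to reach its cap of 13 — 37 left.
Give Low Meadow 19 more to hit its cap of 20 — 18 left.
Riverbend takes 14 more to reach its cap of 14 — 4 left.
Clay Flats has room for 14 more but only 4 remain, so it gets 7.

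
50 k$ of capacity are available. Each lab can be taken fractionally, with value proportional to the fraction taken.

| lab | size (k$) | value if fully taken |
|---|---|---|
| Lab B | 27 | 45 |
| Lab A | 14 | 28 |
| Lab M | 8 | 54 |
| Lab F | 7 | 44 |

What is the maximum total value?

Rank by value-to-size ratio: Lab M 54/8≈6.75, Lab F 44/7≈6.29, Lab A 28/14≈2, Lab B 45/27≈1.67.
All 8 k$ of Lab M fit (value 54) — 42 remain.
Lab F: take in full, 7 k$ for value 44 — 35 left.
Take all of Lab A (14 k$, value 28) — 21 k$ left.
21 k$ left: a 21/27 share of Lab B gives 45×21/27 = 35.
Total value = 161.

161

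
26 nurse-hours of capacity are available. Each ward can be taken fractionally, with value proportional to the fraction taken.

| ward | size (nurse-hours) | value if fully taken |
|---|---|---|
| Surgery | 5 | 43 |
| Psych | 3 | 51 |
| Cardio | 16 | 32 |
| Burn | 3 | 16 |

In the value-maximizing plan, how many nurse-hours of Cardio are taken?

15

Rank by value-to-size ratio: Psych 51/3≈17, Surgery 43/5≈8.6, Burn 16/3≈5.33, Cardio 32/16≈2.
Take all of Psych (3 nurse-hours, value 51) — 23 nurse-hours left.
Surgery: take in full, 5 nurse-hours for value 43 — 18 left.
Take all of Burn (3 nurse-hours, value 16) — 15 nurse-hours left.
Only 15 nurse-hours remain; take 15/16 of Cardio for value 32×15/16 = 30.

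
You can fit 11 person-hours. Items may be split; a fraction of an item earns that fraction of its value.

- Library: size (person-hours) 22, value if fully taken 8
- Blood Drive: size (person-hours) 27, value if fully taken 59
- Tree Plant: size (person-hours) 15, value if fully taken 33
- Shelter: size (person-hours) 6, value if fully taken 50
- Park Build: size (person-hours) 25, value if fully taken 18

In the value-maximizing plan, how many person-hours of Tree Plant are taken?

Rank by value-to-size ratio: Shelter 50/6≈8.33, Tree Plant 33/15≈2.2, Blood Drive 59/27≈2.19, Park Build 18/25≈0.72, Library 8/22≈0.364.
Take all of Shelter (6 person-hours, value 50) — 5 person-hours left.
Fill the last 5 person-hours with part of Tree Plant: 5/15 of it earns 11.

5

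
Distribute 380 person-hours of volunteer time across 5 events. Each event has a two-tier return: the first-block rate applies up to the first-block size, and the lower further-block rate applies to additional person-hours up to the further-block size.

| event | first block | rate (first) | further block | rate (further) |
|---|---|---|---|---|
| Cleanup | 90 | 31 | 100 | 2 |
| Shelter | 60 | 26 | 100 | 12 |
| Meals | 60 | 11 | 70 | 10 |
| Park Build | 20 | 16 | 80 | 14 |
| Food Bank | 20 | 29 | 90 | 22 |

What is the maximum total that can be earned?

Order all 10 blocks by rate: Cleanup/tier1 31 > Food Bank/tier1 29 > Shelter/tier1 26 > Food Bank/tier2 22 > Park Build/tier1 16 > Park Build/tier2 14 > Shelter/tier2 12 > Meals/tier1 11 > Meals/tier2 10 > Cleanup/tier2 2.
Cleanup/tier1 (31): +90 — 290 left.
Food Bank tier1 at 29: fill all 20 — 270 left.
Fill Shelter tier1 block (60 at 26) — 210 left.
Food Bank tier2 at 22: fill all 90 — 120 left.
Park Build/tier1 (16): +20 — 100 left.
Park Build tier2 at 14: fill all 80 — 20 left.
20 remain; put them into Shelter tier2 at 12.
Total = 31×90 + 29×20 + 26×60 + 22×90 + 16×20 + 14×80 + 12×20 = 8590.

8590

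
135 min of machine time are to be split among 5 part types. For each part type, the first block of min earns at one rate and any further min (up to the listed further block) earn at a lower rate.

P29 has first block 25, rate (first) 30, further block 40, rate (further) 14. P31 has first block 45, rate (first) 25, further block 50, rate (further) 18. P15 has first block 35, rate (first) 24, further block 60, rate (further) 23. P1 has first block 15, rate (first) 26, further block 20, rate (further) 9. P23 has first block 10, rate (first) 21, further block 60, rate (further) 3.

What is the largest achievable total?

Rank every tier by rate: P29/T1 30 > P1/T1 26 > P31/T1 25 > P15/T1 24 > P15/T2 23 > P23/T1 21 > P31/T2 18 > P29/T2 14 > P1/T2 9 > P23/T2 3.
P29/T1 (30): +25 ; 110 left.
P1/T1 (26): +15 ; 95 left.
Fill P31 T1 block (45 at 25) ; 50 left.
P15/T1 (24): +35 ; 15 left.
P15 T2 at 23: only 15 left, fill 15.
Total = 30×25 + 26×15 + 25×45 + 24×35 + 23×15 = 3450.

3450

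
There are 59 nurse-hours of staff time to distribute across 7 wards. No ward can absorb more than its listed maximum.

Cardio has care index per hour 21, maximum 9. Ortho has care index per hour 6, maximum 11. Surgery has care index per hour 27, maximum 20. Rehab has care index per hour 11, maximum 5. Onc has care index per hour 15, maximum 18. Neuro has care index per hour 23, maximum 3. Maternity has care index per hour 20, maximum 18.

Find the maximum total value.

1293

Highest care index per hour first: Surgery 27 > Neuro 23 > Cardio 21 > Maternity 20 > Onc 15 > Rehab 11 > Ortho 6.
Surgery takes 20 to reach its cap of 20 ; 39 left.
Neuro takes 3 to reach its cap of 3 ; 36 left.
Cardio takes 9 to reach its cap of 9 ; 27 left.
Give Maternity 18 to hit its cap of 18 ; 9 left.
Onc: +9 (room for 18) → 9. Pool exhausted.
Total = 21×9 + 27×20 + 15×9 + 23×3 + 20×18 = 1293.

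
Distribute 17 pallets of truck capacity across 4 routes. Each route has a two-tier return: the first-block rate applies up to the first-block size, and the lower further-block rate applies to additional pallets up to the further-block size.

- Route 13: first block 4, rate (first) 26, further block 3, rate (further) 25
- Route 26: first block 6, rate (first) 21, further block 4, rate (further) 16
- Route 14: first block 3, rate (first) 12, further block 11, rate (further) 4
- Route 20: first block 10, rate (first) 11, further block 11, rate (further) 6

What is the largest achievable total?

369

Rank every tier by rate: Route 13/tier1 26 > Route 13/tier2 25 > Route 26/tier1 21 > Route 26/tier2 16 > Route 14/tier1 12 > Route 20/tier1 11 > Route 20/tier2 6 > Route 14/tier2 4.
Fill Route 13 tier1 block (4 at 26) ; 13 left.
Route 13/tier2 (25): +3 ; 10 left.
Route 26/tier1 (21): +6 ; 4 left.
Route 26/tier2 (16): +4 ; 0 left.
Total = 26×4 + 25×3 + 21×6 + 16×4 = 369.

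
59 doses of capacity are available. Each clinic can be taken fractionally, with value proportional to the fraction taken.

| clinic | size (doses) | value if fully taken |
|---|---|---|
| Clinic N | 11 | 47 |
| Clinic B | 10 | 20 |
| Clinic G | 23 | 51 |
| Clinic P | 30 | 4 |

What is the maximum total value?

120

Rank by value-to-size ratio: Clinic N 47/11≈4.27, Clinic G 51/23≈2.22, Clinic B 20/10≈2, Clinic P 4/30≈0.133.
All 11 doses of Clinic N fit (value 47) → 48 remain.
Take all of Clinic G (23 doses, value 51) → 25 doses left.
Take all of Clinic B (10 doses, value 20) → 15 doses left.
15 doses left: a 15/30 share of Clinic P gives 4×15/30 = 2.
Total value = 120.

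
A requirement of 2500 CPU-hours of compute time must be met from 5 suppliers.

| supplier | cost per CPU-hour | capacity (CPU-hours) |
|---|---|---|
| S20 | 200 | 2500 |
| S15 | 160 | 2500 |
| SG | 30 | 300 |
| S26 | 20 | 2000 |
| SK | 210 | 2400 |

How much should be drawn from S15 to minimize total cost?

Fill from the cheapest supplier first.
S26 (20): use full 2000 → 500 CPU-hours to go.
Take 300 from SG at 30 → need 200 more.
Take 200 from S15 at 160 to finish.
S20, SK: unused.

200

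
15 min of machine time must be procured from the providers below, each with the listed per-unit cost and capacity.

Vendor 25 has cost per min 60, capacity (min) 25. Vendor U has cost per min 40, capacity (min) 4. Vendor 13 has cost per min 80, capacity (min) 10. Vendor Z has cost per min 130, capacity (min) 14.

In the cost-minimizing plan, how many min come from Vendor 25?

11

Use providers in increasing cost order.
Vendor U at 40: take all 4 min ; 11 still needed.
Take 11 from Vendor 25 at 60 to finish.
Vendor 13, Vendor Z: unused.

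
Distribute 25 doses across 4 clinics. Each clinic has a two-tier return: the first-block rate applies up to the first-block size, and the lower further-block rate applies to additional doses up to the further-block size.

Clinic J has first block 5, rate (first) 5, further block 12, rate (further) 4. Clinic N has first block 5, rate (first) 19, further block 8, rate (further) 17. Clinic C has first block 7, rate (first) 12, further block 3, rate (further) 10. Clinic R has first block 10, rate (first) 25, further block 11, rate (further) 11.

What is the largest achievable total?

505

Treat each block as its own option and order by rate: Clinic R/T1 25 > Clinic N/T1 19 > Clinic N/T2 17 > Clinic C/T1 12 > Clinic R/T2 11 > Clinic C/T2 10 > Clinic J/T1 5 > Clinic J/T2 4.
Clinic R T1 at 25: fill all 10 — 15 left.
Fill Clinic N T1 block (5 at 19) — 10 left.
Clinic N T2 at 17: fill all 8 — 2 left.
Clinic C T1 at 12: only 2 left, fill 2.
Total = 25×10 + 19×5 + 17×8 + 12×2 = 505.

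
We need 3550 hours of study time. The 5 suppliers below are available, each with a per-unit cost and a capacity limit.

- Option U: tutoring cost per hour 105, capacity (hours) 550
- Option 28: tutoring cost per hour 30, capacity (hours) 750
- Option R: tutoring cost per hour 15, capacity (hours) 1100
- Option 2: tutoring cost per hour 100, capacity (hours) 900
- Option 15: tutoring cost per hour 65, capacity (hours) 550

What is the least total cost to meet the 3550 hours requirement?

191000

Cheapest first:
Option R at 15: take all 1100 hours — 2450 still needed.
Option 28 (30): use full 750 — 1700 hours to go.
Option 15 (65): use full 550 — 1150 hours to go.
Take 900 from Option 2 at 100 — need 250 more.
Option U at 105: take 250 of its 550 — requirement met.
Cost = 1100×15 + 750×30 + 550×65 + 900×100 + 250×105 = 191000.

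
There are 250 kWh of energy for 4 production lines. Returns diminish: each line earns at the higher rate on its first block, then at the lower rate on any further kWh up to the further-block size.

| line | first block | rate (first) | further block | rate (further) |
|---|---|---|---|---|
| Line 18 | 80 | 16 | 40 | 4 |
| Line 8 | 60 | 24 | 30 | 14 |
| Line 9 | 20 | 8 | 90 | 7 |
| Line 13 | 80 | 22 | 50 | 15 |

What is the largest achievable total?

Order all 8 blocks by rate: Line 8/first 24 > Line 13/first 22 > Line 18/first 16 > Line 13/second 15 > Line 8/second 14 > Line 9/first 8 > Line 9/second 7 > Line 18/second 4.
Fill Line 8 first block (60 at 24) → 190 left.
Line 13 first at 22: fill all 80 → 110 left.
Line 18 first at 16: fill all 80 → 30 left.
Line 13 second at 15: only 30 left, fill 30.
Total = 24×60 + 22×80 + 16×80 + 15×30 = 4930.

4930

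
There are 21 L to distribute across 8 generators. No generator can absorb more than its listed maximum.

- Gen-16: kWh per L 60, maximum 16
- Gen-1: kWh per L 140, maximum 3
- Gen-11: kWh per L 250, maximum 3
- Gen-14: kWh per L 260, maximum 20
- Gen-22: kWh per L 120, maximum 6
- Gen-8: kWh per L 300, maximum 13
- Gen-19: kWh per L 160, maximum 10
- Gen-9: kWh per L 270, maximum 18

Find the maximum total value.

Highest kWh per L first: Gen-8 300 > Gen-9 270 > Gen-14 260 > Gen-11 250 > Gen-19 160 > Gen-1 140 > Gen-22 120 > Gen-16 60.
Gen-8 takes 13 to reach its cap of 13 → 8 left.
Gen-9 has room for 18 but only 8 remain, so it gets 8.
Total = 300×13 + 270×8 = 6060.

6060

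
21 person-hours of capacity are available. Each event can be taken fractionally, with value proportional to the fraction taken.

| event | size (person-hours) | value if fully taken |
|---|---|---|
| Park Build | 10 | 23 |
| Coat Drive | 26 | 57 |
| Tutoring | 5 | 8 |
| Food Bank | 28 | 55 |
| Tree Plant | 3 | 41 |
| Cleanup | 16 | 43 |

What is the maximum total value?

88.6

Sort by value density: Tree Plant 41/3≈13.7, Cleanup 43/16≈2.69, Park Build 23/10≈2.3, Coat Drive 57/26≈2.19, Food Bank 55/28≈1.96, Tutoring 8/5≈1.6.
Tree Plant: take in full, 3 person-hours for value 41 → 18 left.
All 16 person-hours of Cleanup fit (value 43) → 2 remain.
Only 2 person-hours remain; take 2/10 of Park Build for value 23×2/10 = 4.6.
Total value = 88.6.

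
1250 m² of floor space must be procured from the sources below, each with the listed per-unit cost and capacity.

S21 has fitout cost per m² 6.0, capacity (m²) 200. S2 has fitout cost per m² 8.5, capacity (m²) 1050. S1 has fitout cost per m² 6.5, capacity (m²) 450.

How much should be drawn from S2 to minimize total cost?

Cheapest first:
S21 (6.0): use full 200 — 1050 m² to go.
S1 at 6.5: take all 450 m² — 600 still needed.
Take 600 from S2 at 8.5 to finish.

600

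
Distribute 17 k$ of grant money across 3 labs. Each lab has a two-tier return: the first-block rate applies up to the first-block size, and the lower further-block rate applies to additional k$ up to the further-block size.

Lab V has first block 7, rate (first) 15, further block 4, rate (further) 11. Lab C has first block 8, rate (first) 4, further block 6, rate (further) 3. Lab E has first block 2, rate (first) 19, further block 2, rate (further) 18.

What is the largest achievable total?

Order all 6 blocks by rate: Lab E/tier1 19 > Lab E/tier2 18 > Lab V/tier1 15 > Lab V/tier2 11 > Lab C/tier1 4 > Lab C/tier2 3.
Fill Lab E tier1 block (2 at 19) → 15 left.
Lab E/tier2 (18): +2 → 13 left.
Lab V tier1 at 15: fill all 7 → 6 left.
Fill Lab V tier2 block (4 at 11) → 2 left.
Lab C tier1 at 4: only 2 left, fill 2.
Total = 19×2 + 18×2 + 15×7 + 11×4 + 4×2 = 231.

231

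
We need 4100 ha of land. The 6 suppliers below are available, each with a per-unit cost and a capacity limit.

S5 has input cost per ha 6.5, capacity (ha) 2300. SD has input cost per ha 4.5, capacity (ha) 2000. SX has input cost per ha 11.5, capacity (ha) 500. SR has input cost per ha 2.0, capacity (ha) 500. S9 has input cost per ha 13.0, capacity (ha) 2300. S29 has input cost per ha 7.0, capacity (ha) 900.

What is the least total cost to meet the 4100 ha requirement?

Cheapest first:
Take 500 from SR at 2.0 — need 3600 more.
SD at 4.5: take all 2000 ha — 1600 still needed.
S5 at 6.5: take 1600 of its 2300 — requirement met.
S29, SX, S9: unused.
Cost = 500×2.0 + 2000×4.5 + 1600×6.5 = 20400.

20400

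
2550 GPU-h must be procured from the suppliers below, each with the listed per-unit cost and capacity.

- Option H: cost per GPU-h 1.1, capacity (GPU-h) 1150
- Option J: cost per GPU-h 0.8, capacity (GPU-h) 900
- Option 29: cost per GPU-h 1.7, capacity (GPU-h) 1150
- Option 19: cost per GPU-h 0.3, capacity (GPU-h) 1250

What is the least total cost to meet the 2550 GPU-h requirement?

Fill from the cheapest supplier first.
Option 19 (0.3): use full 1250 ; 1300 GPU-h to go.
Take 900 from Option J at 0.8 ; need 400 more.
Option H (1.1): take the remaining 400 ; done.
Option 29: unused.
Cost = 1250×0.3 + 900×0.8 + 400×1.1 = 1535.

1535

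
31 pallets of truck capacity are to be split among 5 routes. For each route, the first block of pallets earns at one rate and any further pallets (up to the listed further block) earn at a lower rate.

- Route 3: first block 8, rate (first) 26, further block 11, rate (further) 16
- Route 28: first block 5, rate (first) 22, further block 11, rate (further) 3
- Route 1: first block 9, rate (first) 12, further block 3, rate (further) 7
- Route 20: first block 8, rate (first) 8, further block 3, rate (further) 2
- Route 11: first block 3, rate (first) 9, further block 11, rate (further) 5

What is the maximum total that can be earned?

Treat each block as its own option and order by rate: Route 3/first 26 > Route 28/first 22 > Route 3/second 16 > Route 1/first 12 > Route 11/first 9 > Route 20/first 8 > Route 1/second 7 > Route 11/second 5 > Route 28/second 3 > Route 20/second 2.
Route 3 first at 26: fill all 8 — 23 left.
Route 28 first at 22: fill all 5 — 18 left.
Route 3 second at 16: fill all 11 — 7 left.
Route 1 first at 12: only 7 left, fill 7.
Total = 26×8 + 22×5 + 16×11 + 12×7 = 578.

578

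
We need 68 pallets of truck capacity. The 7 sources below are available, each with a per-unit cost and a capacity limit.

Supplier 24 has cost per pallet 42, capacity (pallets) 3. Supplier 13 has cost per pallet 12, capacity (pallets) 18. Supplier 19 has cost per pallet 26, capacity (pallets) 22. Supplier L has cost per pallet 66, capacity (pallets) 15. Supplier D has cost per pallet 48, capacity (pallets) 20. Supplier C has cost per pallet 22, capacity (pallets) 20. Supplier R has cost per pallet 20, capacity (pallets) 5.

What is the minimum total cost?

1454

Use sources in increasing cost order.
Supplier 13 (12): use full 18 ; 50 pallets to go.
Supplier R at 20: take all 5 pallets ; 45 still needed.
Supplier C (22): use full 20 ; 25 pallets to go.
Supplier 19 (26): use full 22 ; 3 pallets to go.
Take 3 from Supplier 24 at 42 ; need 0 more.
Supplier D, Supplier L: unused.
Cost = 18×12 + 5×20 + 20×22 + 22×26 + 3×42 = 1454.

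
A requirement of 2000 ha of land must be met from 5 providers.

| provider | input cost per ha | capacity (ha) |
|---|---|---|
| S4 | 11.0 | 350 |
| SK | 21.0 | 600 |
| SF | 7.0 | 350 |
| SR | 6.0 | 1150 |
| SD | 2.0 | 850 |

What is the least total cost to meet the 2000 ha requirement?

8600

Fill from the cheapest provider first.
SD at 2.0: take all 850 ha — 1150 still needed.
SR (6.0): use full 1150 — 0 ha to go.
SF, S4, SK: unused.
Cost = 850×2.0 + 1150×6.0 = 8600.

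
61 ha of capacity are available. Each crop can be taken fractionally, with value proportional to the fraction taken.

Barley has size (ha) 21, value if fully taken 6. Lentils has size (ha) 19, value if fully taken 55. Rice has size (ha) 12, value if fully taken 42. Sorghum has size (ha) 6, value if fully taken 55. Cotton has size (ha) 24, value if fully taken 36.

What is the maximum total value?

Sort by value density: Sorghum 55/6≈9.17, Rice 42/12≈3.5, Lentils 55/19≈2.89, Cotton 36/24≈1.5, Barley 6/21≈0.286.
Sorghum: take in full, 6 ha for value 55 — 55 left.
All 12 ha of Rice fit (value 42) — 43 remain.
All 19 ha of Lentils fit (value 55) — 24 remain.
Take all of Cotton (24 ha, value 36) — 0 ha left.
Total value = 188.

188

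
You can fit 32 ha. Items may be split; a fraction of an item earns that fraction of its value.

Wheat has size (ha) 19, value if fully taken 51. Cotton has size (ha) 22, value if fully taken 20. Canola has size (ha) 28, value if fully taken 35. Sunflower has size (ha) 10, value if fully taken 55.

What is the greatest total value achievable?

Rank by value-to-size ratio: Sunflower 55/10≈5.5, Wheat 51/19≈2.68, Canola 35/28≈1.25, Cotton 20/22≈0.909.
All 10 ha of Sunflower fit (value 55) → 22 remain.
All 19 ha of Wheat fit (value 51) → 3 remain.
Fill the last 3 ha with part of Canola: 3/28 of it earns 3.75.
Total value = 109.75.

109.75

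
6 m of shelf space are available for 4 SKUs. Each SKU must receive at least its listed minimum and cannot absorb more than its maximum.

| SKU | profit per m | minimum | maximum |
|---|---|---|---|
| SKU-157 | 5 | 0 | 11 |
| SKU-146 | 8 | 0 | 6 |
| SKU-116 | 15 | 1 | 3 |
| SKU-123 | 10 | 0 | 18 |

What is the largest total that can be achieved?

75

Meeting every minimum uses 0+0+1+0 = 1 m, leaving 5.
Order the SKUs by profit per m: SKU-116 15 > SKU-123 10 > SKU-146 8 > SKU-157 5.
SKU-116 takes 2 more to reach its cap of 3 → 3 left.
Only 3 left; SKU-123 takes them to reach 3.
Total = 15×3 + 10×3 = 75.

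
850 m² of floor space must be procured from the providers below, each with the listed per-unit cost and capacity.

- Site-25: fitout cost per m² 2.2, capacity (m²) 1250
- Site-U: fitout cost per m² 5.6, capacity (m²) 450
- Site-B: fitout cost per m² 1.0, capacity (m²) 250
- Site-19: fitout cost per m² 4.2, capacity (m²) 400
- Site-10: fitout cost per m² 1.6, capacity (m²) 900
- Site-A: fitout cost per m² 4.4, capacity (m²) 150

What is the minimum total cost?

Cheapest first:
Site-B at 1.0: take all 250 m² — 600 still needed.
Site-10 at 1.6: take 600 of its 900 — requirement met.
Site-25, Site-19, Site-A, Site-U: unused.
Cost = 250×1.0 + 600×1.6 = 1210.

1210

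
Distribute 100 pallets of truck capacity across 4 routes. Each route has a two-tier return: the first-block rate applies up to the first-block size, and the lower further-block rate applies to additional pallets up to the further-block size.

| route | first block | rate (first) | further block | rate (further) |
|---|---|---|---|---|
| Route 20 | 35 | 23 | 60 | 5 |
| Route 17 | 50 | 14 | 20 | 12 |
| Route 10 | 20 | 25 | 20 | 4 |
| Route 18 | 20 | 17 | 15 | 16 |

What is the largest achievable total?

2025

Treat each block as its own option and order by rate: Route 10/tier1 25 > Route 20/tier1 23 > Route 18/tier1 17 > Route 18/tier2 16 > Route 17/tier1 14 > Route 17/tier2 12 > Route 20/tier2 5 > Route 10/tier2 4.
Route 10 tier1 at 25: fill all 20 ; 80 left.
Route 20/tier1 (23): +35 ; 45 left.
Fill Route 18 tier1 block (20 at 17) ; 25 left.
Fill Route 18 tier2 block (15 at 16) ; 10 left.
Route 17 tier1 at 14: only 10 left, fill 10.
Total = 25×20 + 23×35 + 17×20 + 16×15 + 14×10 = 2025.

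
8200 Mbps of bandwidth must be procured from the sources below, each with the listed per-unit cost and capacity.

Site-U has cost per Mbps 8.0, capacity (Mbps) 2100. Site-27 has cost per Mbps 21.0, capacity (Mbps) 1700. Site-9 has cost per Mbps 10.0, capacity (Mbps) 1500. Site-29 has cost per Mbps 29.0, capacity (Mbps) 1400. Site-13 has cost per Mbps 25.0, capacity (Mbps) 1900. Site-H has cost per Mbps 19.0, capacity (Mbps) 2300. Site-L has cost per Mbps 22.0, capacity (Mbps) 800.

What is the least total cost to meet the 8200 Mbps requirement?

124400

Cheapest first:
Site-U (8.0): use full 2100 — 6100 Mbps to go.
Site-9 (10.0): use full 1500 — 4600 Mbps to go.
Take 2300 from Site-H at 19.0 — need 2300 more.
Site-27 at 21.0: take all 1700 Mbps — 600 still needed.
Take 600 from Site-L at 22.0 to finish.
Site-13, Site-29: unused.
Cost = 2100×8.0 + 1500×10.0 + 2300×19.0 + 1700×21.0 + 600×22.0 = 124400.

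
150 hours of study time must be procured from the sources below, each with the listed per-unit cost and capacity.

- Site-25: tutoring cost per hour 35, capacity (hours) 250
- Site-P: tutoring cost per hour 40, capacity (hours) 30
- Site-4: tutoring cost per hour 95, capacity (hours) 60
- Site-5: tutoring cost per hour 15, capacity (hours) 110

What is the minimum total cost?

Cheapest first:
Site-5 (15): use full 110 → 40 hours to go.
Take 40 from Site-25 at 35 to finish.
Site-P, Site-4: unused.
Cost = 110×15 + 40×35 = 3050.

3050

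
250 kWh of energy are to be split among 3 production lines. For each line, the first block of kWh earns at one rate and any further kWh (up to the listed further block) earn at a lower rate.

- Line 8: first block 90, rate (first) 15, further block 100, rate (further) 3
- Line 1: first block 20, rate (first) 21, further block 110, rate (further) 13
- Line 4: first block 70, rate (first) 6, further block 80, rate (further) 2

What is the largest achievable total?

Order all 6 blocks by rate: Line 1/T1 21 > Line 8/T1 15 > Line 1/T2 13 > Line 4/T1 6 > Line 8/T2 3 > Line 4/T2 2.
Line 1 T1 at 21: fill all 20 ; 230 left.
Line 8 T1 at 15: fill all 90 ; 140 left.
Line 1/T2 (13): +110 ; 30 left.
Line 4/T1: +30 of 70 at 6; pool empty.
Total = 21×20 + 15×90 + 13×110 + 6×30 = 3380.

3380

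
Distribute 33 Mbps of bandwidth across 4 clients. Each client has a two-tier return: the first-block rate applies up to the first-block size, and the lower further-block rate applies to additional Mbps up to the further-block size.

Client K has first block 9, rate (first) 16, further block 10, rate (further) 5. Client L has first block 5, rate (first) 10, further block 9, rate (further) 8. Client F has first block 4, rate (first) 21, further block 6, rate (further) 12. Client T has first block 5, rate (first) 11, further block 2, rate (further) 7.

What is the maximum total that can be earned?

Order all 8 blocks by rate: Client F/tier1 21 > Client K/tier1 16 > Client F/tier2 12 > Client T/tier1 11 > Client L/tier1 10 > Client L/tier2 8 > Client T/tier2 7 > Client K/tier2 5.
Fill Client F tier1 block (4 at 21) ; 29 left.
Fill Client K tier1 block (9 at 16) ; 20 left.
Fill Client F tier2 block (6 at 12) ; 14 left.
Fill Client T tier1 block (5 at 11) ; 9 left.
Client L/tier1 (10): +5 ; 4 left.
Client L tier2 at 8: only 4 left, fill 4.
Total = 21×4 + 16×9 + 12×6 + 11×5 + 10×5 + 8×4 = 437.

437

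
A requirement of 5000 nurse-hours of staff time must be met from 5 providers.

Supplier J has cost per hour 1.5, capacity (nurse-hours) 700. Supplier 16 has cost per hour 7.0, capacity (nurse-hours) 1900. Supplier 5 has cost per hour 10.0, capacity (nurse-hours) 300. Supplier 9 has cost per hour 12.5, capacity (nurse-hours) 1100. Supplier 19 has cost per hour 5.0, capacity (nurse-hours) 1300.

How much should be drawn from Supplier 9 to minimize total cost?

Fill from the cheapest provider first.
Supplier J (1.5): use full 700 — 4300 nurse-hours to go.
Supplier 19 (5.0): use full 1300 — 3000 nurse-hours to go.
Supplier 16 (7.0): use full 1900 — 1100 nurse-hours to go.
Supplier 5 at 10.0: take all 300 nurse-hours — 800 still needed.
Supplier 9 (12.5): take the remaining 800 — done.

800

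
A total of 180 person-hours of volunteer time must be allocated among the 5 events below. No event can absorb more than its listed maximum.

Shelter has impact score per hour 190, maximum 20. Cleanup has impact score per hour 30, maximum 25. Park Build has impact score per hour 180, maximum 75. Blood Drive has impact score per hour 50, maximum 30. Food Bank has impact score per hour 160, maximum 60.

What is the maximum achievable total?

28150

Highest impact score per hour first: Shelter 190 > Park Build 180 > Food Bank 160 > Blood Drive 50 > Cleanup 30.
Give Shelter 20 to hit its cap of 20 — 160 left.
Give Park Build 75 to hit its cap of 75 — 85 left.
Give Food Bank 60 to hit its cap of 60 — 25 left.
Only 25 left; Blood Drive takes them to reach 25.
Total = 190×20 + 180×75 + 50×25 + 160×60 = 28150.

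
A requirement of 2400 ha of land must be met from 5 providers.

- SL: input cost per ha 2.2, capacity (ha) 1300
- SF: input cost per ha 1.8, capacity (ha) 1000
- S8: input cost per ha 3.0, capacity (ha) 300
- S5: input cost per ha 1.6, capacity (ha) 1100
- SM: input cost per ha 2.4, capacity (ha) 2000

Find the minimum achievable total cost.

4220

Cheapest first:
S5 (1.6): use full 1100 — 1300 ha to go.
SF (1.8): use full 1000 — 300 ha to go.
SL (2.2): take the remaining 300 — done.
SM, S8: unused.
Cost = 1100×1.6 + 1000×1.8 + 300×2.2 = 4220.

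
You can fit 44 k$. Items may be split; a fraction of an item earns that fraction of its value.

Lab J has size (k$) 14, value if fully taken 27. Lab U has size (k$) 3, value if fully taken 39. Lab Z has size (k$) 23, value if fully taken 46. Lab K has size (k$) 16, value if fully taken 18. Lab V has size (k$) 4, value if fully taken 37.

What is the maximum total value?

Rank by value-to-size ratio: Lab U 39/3≈13, Lab V 37/4≈9.25, Lab Z 46/23≈2, Lab J 27/14≈1.93, Lab K 18/16≈1.12.
Take all of Lab U (3 k$, value 39) — 41 k$ left.
Lab V: take in full, 4 k$ for value 37 — 37 left.
Take all of Lab Z (23 k$, value 46) — 14 k$ left.
All 14 k$ of Lab J fit (value 27) — 0 remain.
Total value = 149.

149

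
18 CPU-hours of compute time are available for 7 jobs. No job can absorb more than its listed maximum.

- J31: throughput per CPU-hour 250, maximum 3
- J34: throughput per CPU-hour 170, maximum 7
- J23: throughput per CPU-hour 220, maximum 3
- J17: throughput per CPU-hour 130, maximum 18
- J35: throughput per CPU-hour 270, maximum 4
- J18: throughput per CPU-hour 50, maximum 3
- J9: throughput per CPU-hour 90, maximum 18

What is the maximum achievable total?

3810

Order the jobs by throughput per CPU-hour: J35 270 > J31 250 > J23 220 > J34 170 > J17 130 > J9 90 > J18 50.
J35 takes 4 to reach its cap of 4 — 14 left.
J31: +3 to 3 (cap) — 11 left.
Give J23 3 to hit its cap of 3 — 8 left.
J34 takes 7 to reach its cap of 7 — 1 left.
J17: +1 (room for 18) → 1. Pool exhausted.
Total = 250×3 + 170×7 + 220×3 + 130×1 + 270×4 = 3810.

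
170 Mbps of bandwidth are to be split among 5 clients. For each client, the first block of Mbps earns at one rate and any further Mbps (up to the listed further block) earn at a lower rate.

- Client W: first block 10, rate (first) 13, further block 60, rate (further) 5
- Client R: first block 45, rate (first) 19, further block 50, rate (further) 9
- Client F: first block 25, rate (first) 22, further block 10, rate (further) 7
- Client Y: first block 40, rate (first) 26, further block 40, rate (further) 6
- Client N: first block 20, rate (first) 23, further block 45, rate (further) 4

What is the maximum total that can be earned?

Rank every tier by rate: Client Y/tier1 26 > Client N/tier1 23 > Client F/tier1 22 > Client R/tier1 19 > Client W/tier1 13 > Client R/tier2 9 > Client F/tier2 7 > Client Y/tier2 6 > Client W/tier2 5 > Client N/tier2 4.
Client Y/tier1 (26): +40 — 130 left.
Client N/tier1 (23): +20 — 110 left.
Client F/tier1 (22): +25 — 85 left.
Fill Client R tier1 block (45 at 19) — 40 left.
Fill Client W tier1 block (10 at 13) — 30 left.
30 remain; put them into Client R tier2 at 9.
Total = 26×40 + 23×20 + 22×25 + 19×45 + 13×10 + 9×30 = 3305.

3305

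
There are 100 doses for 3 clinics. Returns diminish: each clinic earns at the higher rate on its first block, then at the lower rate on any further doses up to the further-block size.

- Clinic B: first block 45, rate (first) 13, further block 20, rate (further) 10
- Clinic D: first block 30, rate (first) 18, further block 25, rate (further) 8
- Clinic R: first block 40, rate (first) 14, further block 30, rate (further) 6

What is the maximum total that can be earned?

1490

Treat each block as its own option and order by rate: Clinic D/T1 18 > Clinic R/T1 14 > Clinic B/T1 13 > Clinic B/T2 10 > Clinic D/T2 8 > Clinic R/T2 6.
Clinic D/T1 (18): +30 ; 70 left.
Clinic R/T1 (14): +40 ; 30 left.
30 remain; put them into Clinic B T1 at 13.
Total = 18×30 + 14×40 + 13×30 = 1490.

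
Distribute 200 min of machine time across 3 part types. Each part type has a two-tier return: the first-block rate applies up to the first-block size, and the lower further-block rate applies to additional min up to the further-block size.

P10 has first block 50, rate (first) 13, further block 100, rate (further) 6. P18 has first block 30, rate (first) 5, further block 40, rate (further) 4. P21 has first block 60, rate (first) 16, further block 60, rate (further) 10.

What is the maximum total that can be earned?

2390

Treat each block as its own option and order by rate: P21/tier1 16 > P10/tier1 13 > P21/tier2 10 > P10/tier2 6 > P18/tier1 5 > P18/tier2 4.
P21/tier1 (16): +60 — 140 left.
P10 tier1 at 13: fill all 50 — 90 left.
P21/tier2 (10): +60 — 30 left.
P10 tier2 at 6: only 30 left, fill 30.
Total = 16×60 + 13×50 + 10×60 + 6×30 = 2390.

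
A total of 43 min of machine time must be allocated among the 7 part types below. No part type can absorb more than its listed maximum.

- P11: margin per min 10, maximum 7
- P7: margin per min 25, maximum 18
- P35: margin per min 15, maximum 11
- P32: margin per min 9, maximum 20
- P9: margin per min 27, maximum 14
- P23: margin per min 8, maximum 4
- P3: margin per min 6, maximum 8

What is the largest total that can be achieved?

993

Highest margin per min first: P9 27 > P7 25 > P35 15 > P11 10 > P32 9 > P23 8 > P3 6.
P9: +14 to 14 (cap) ; 29 left.
Give P7 18 to hit its cap of 18 ; 11 left.
Give P35 11 to hit its cap of 11 ; 0 left.
Total = 25×18 + 15×11 + 27×14 = 993.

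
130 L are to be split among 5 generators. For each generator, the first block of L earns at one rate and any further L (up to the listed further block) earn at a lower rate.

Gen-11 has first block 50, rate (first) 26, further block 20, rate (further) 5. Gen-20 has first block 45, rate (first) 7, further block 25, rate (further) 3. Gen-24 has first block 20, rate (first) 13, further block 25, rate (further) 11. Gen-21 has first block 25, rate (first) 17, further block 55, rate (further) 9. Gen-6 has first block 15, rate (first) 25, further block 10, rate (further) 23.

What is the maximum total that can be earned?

2700

Order all 10 blocks by rate: Gen-11/T1 26 > Gen-6/T1 25 > Gen-6/T2 23 > Gen-21/T1 17 > Gen-24/T1 13 > Gen-24/T2 11 > Gen-21/T2 9 > Gen-20/T1 7 > Gen-11/T2 5 > Gen-20/T2 3.
Fill Gen-11 T1 block (50 at 26) — 80 left.
Fill Gen-6 T1 block (15 at 25) — 65 left.
Gen-6/T2 (23): +10 — 55 left.
Gen-21 T1 at 17: fill all 25 — 30 left.
Gen-24/T1 (13): +20 — 10 left.
Gen-24/T2: +10 of 25 at 11; pool empty.
Total = 26×50 + 25×15 + 23×10 + 17×25 + 13×20 + 11×10 = 2700.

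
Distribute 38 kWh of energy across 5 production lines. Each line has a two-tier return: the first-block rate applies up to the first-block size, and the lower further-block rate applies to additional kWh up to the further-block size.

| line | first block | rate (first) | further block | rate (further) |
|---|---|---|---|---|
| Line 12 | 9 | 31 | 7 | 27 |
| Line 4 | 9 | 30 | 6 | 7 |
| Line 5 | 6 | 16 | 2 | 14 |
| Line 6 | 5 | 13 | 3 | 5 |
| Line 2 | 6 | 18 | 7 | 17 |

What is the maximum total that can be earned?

Order all 10 blocks by rate: Line 12/first 31 > Line 4/first 30 > Line 12/second 27 > Line 2/first 18 > Line 2/second 17 > Line 5/first 16 > Line 5/second 14 > Line 6/first 13 > Line 4/second 7 > Line 6/second 5.
Line 12/first (31): +9 — 29 left.
Line 4/first (30): +9 — 20 left.
Line 12 second at 27: fill all 7 — 13 left.
Line 2/first (18): +6 — 7 left.
Line 2 second at 17: fill all 7 — 0 left.
Total = 31×9 + 30×9 + 27×7 + 18×6 + 17×7 = 965.

965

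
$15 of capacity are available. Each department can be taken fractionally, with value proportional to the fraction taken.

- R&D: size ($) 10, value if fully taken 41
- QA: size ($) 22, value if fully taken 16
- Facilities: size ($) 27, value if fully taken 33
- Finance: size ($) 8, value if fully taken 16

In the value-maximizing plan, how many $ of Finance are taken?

Rank by value-to-size ratio: R&D 41/10≈4.1, Finance 16/8≈2, Facilities 33/27≈1.22, QA 16/22≈0.727.
All 10 $ of R&D fit (value 41) → 5 remain.
Only 5 $ remain; take 5/8 of Finance for value 16×5/8 = 10.

5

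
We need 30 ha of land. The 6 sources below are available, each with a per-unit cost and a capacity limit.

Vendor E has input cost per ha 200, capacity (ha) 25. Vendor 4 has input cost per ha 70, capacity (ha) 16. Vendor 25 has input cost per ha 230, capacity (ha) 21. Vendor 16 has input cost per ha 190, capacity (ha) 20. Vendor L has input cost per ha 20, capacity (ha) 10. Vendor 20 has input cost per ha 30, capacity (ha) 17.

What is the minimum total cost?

920

Cheapest first:
Vendor L (20): use full 10 → 20 ha to go.
Vendor 20 (30): use full 17 → 3 ha to go.
Take 3 from Vendor 4 at 70 to finish.
Vendor 16, Vendor E, Vendor 25: unused.
Cost = 10×20 + 17×30 + 3×70 = 920.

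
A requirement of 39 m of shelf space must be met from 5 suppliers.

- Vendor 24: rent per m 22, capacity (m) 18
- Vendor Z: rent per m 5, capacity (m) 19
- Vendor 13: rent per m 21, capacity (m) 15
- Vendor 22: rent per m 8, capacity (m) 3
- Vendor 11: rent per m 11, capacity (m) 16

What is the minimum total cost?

Use suppliers in increasing cost order.
Take 19 from Vendor Z at 5 → need 20 more.
Take 3 from Vendor 22 at 8 → need 17 more.
Vendor 11 at 11: take all 16 m → 1 still needed.
Vendor 13 (21): take the remaining 1 → done.
Vendor 24: unused.
Cost = 19×5 + 3×8 + 16×11 + 1×21 = 316.

316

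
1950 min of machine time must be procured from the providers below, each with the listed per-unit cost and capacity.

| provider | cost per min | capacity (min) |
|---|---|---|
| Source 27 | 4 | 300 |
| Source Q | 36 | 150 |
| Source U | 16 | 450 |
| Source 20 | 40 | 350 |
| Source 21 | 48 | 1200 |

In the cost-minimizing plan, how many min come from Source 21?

700

Cheapest first:
Source 27 (4): use full 300 → 1650 min to go.
Source U at 16: take all 450 min → 1200 still needed.
Source Q at 36: take all 150 min → 1050 still needed.
Source 20 (40): use full 350 → 700 min to go.
Take 700 from Source 21 at 48 to finish.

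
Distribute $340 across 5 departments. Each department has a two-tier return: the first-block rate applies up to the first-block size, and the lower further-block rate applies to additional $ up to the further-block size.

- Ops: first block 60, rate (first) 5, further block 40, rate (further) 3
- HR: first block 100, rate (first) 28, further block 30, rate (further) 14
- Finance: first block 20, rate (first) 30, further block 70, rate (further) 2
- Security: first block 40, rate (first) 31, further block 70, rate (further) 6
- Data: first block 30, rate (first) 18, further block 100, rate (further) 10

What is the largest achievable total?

6720

Order all 10 blocks by rate: Security/T1 31 > Finance/T1 30 > HR/T1 28 > Data/T1 18 > HR/T2 14 > Data/T2 10 > Security/T2 6 > Ops/T1 5 > Ops/T2 3 > Finance/T2 2.
Fill Security T1 block (40 at 31) → 300 left.
Finance/T1 (30): +20 → 280 left.
Fill HR T1 block (100 at 28) → 180 left.
Data/T1 (18): +30 → 150 left.
Fill HR T2 block (30 at 14) → 120 left.
Data T2 at 10: fill all 100 → 20 left.
Security/T2: +20 of 70 at 6; pool empty.
Total = 31×40 + 30×20 + 28×100 + 18×30 + 14×30 + 10×100 + 6×20 = 6720.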